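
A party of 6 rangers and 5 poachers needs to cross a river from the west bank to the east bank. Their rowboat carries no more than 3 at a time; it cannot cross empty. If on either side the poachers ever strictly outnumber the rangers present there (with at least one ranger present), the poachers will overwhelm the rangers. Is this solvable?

Yes

1. 3 poachers → the east bank.  (the west bank: 6R 2P; the east bank: 0R 3P)
2. 1 poacher ← the west bank.  (the west bank: 6R 3P; the east bank: 0R 2P)
3. 3 rangers → the east bank.  (the west bank: 3R 3P; the east bank: 3R 2P)
4. 1 ranger ← the west bank.  (the west bank: 4R 3P; the east bank: 2R 2P)
5. 2 rangers and 1 poacher → the east bank.  (the west bank: 2R 2P; the east bank: 4R 3P)
6. 1 ranger ← the west bank.  (the west bank: 3R 2P; the east bank: 3R 3P)
7. 2 rangers and 1 poacher → the east bank.  (the west bank: 1R 1P; the east bank: 5R 4P)
8. 1 ranger ← the west bank.  (the west bank: 2R 1P; the east bank: 4R 4P)
9. 2 rangers and 1 poacher → the east bank.  (the west bank: 0R 0P; the east bank: 6R 5P)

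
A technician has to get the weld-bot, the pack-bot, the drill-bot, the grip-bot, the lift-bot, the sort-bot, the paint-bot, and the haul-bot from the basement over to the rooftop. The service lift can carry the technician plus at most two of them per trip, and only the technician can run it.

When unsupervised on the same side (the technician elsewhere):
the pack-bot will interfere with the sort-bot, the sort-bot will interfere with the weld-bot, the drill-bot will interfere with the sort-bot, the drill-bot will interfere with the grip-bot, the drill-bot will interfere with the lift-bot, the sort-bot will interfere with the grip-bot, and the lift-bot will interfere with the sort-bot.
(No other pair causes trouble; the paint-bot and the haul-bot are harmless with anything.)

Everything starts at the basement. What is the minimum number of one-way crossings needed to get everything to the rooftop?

Counting alone: the technician can take at most 2 across per trip to the rooftop, so moving all 8 needs at least 4 loaded trips out, with a return between consecutive ones — at least 7 crossings.
The safety rule pushes this higher. Following every safe sequence of crossings, the most of the 8 that can be at the rooftop as the service lift arrives there on crossings 7, 9, 11 is 5, 6, 7 respectively — never all 8.
So no plan with fewer than 13 crossings exists, and this one achieves 13:
1. Technician goes to the rooftop with the drill-bot and the sort-bot.  [the basement: the grip-bot, the haul-bot, the lift-bot, the pack-bot, the paint-bot, the weld-bot | the rooftop: the drill-bot, the sort-bot]
2. Technician goes back to the basement with the drill-bot.  [the basement: the drill-bot, the grip-bot, the haul-bot, the lift-bot, the pack-bot, the paint-bot, the weld-bot | the rooftop: the sort-bot]
3. Technician goes to the rooftop with the drill-bot and the weld-bot.  [the basement: the grip-bot, the haul-bot, the lift-bot, the pack-bot, the paint-bot | the rooftop: the drill-bot, the sort-bot, the weld-bot]
4. Technician goes back to the basement with the sort-bot.  [the basement: the grip-bot, the haul-bot, the lift-bot, the pack-bot, the paint-bot, the sort-bot | the rooftop: the drill-bot, the weld-bot]
5. Technician goes to the rooftop with the pack-bot and the sort-bot.  [the basement: the grip-bot, the haul-bot, the lift-bot, the paint-bot | the rooftop: the drill-bot, the pack-bot, the sort-bot, the weld-bot]
6. Technician goes back to the basement with the sort-bot.  [the basement: the grip-bot, the haul-bot, the lift-bot, the paint-bot, the sort-bot | the rooftop: the drill-bot, the pack-bot, the weld-bot]
7. Technician goes to the rooftop with the grip-bot and the lift-bot.  [the basement: the haul-bot, the paint-bot, the sort-bot | the rooftop: the drill-bot, the grip-bot, the lift-bot, the pack-bot, the weld-bot]
8. Technician goes back to the basement with the drill-bot.  [the basement: the drill-bot, the haul-bot, the paint-bot, the sort-bot | the rooftop: the grip-bot, the lift-bot, the pack-bot, the weld-bot]
9. Technician goes to the rooftop with the drill-bot and the paint-bot.  [the basement: the haul-bot, the sort-bot | the rooftop: the drill-bot, the grip-bot, the lift-bot, the pack-bot, the paint-bot, the weld-bot]
10. Technician goes back to the basement with the drill-bot.  [the basement: the drill-bot, the haul-bot, the sort-bot | the rooftop: the grip-bot, the lift-bot, the pack-bot, the paint-bot, the weld-bot]
11. Technician goes to the rooftop with the drill-bot and the haul-bot.  [the basement: the sort-bot | the rooftop: the drill-bot, the grip-bot, the haul-bot, the lift-bot, the pack-bot, the paint-bot, the weld-bot]
12. Technician goes back to the basement with the drill-bot.  [the basement: the drill-bot, the sort-bot | the rooftop: the grip-bot, the haul-bot, the lift-bot, the pack-bot, the paint-bot, the weld-bot]
13. Technician goes to the rooftop with the drill-bot and the sort-bot.  [the basement: — | the rooftop: the drill-bot, the grip-bot, the haul-bot, the lift-bot, the pack-bot, the paint-bot, the sort-bot, the weld-bot]

13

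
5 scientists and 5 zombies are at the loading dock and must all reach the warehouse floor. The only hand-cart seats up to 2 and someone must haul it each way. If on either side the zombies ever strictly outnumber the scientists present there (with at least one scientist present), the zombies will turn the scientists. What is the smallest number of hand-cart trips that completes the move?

impossible

Following every safe sequence of crossings from the start, the most of the 10 that can be at the warehouse floor as the hand-cart arrives there on crossings 1, 3, 5, 7 is 2, 3, 4, 5 respectively; the best ever achieved is 5 of 10.
From crossing 9 on, no configuration arises that was not already reachable earlier: only 13 distinct safe configurations (who is on which side, and where the hand-cart is) can ever be reached, none of them has everyone across, and every continuation just revisits them. They are: 0 scientists + 0 zombies across (hand-cart back at the start); 0 scientists + 1 zombie across (hand-cart there); 0 scientists + 1 zombie across (hand-cart back at the start); 0 scientists + 2 zombies across (hand-cart there); 0 scientists + 2 zombies across (hand-cart back at the start); 0 scientists + 3 zombies across (hand-cart there); 0 scientists + 3 zombies across (hand-cart back at the start); 0 scientists + 4 zombies across (hand-cart there); 0 scientists + 4 zombies across (hand-cart back at the start); 0 scientists + 5 zombies across (hand-cart there); 1 scientist + 1 zombie across (hand-cart there); 1 scientist + 1 zombie across (hand-cart back at the start); 2 scientists + 2 zombies across (hand-cart there). So no valid plan exists.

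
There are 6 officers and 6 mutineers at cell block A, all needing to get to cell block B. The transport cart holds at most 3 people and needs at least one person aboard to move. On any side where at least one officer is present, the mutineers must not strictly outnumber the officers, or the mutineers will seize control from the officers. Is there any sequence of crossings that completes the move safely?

No

Following every safe sequence of crossings from the start, the most of the 12 that can be at cell block B as the transport cart arrives there on crossings 1, 3, 5 is 3, 5, 6 respectively; the best ever achieved is 6 of 12.
From crossing 7 on, no configuration arises that was not already reachable earlier: only 17 distinct safe configurations (who is on which side, and where the transport cart is) can ever be reached, none of them has everyone across, and every continuation just revisits them. They are: 0 officers + 0 mutineers across (transport cart back at the start); 0 officers + 1 mutineer across (transport cart there); 0 officers + 1 mutineer across (transport cart back at the start); 0 officers + 2 mutineers across (transport cart there); 0 officers + 2 mutineers across (transport cart back at the start); 0 officers + 3 mutineers across (transport cart there); 0 officers + 3 mutineers across (transport cart back at the start); 0 officers + 4 mutineers across (transport cart there); 0 officers + 4 mutineers across (transport cart back at the start); 0 officers + 5 mutineers across (transport cart there); 0 officers + 5 mutineers across (transport cart back at the start); 0 officers + 6 mutineers across (transport cart there); 1 officer + 1 mutineer across (transport cart there); 1 officer + 1 mutineer across (transport cart back at the start); 2 officers + 2 mutineers across (transport cart there); 2 officers + 2 mutineers across (transport cart back at the start); 3 officers + 3 mutineers across (transport cart there). So no valid plan exists.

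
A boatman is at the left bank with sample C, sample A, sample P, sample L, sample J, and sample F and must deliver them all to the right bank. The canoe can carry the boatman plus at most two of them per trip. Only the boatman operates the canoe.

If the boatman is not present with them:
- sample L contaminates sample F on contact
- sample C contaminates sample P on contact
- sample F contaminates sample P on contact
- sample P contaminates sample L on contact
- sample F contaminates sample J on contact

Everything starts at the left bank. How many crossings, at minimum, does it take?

9

Counting alone: the boatman can take at most 2 across per trip to the right bank, so moving all 6 needs at least 3 loaded trips out, with a return between consecutive ones — at least 5 crossings.
The safety rule pushes this higher. Following every safe sequence of crossings, the most of the 6 that can be at the right bank as the canoe arrives there on crossings 5, 7 is 4, 5 respectively — never all 6.
So no plan with fewer than 9 crossings exists, and this one achieves 9:
1. Boatman goes to the right bank with sample F and sample P.
2. Boatman goes back to the left bank with sample P.
3. Boatman goes to the right bank with sample C and sample P.
4. Boatman goes back to the left bank with sample P.
5. Boatman goes to the right bank with sample A and sample P.
6. Boatman goes back to the left bank with sample P.
7. Boatman goes to the right bank with sample J and sample L.
8. Boatman goes back to the left bank with sample F.
9. Boatman goes to the right bank with sample F and sample P.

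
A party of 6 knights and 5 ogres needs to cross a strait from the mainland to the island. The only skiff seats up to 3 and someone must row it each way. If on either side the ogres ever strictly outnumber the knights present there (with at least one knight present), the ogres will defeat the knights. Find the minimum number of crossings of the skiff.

Counting alone: each trip to the island takes at most 3 across and each return brings at least 1 back, so after t trips out (and t−1 returns) at most 3t − (t−1) of the 11 are across; that first reaches 11 at t = 5, so at least 9 crossings are needed.
The plan below uses exactly 9 crossings, so it is optimal:
1. 3 ogres → the island.  (the mainland: 6K 2O; the island: 0K 3O)
2. 1 ogre ← the mainland.  (the mainland: 6K 3O; the island: 0K 2O)
3. 3 knights → the island.  (the mainland: 3K 3O; the island: 3K 2O)
4. 1 knight ← the mainland.  (the mainland: 4K 3O; the island: 2K 2O)
5. 2 knights and 1 ogre → the island.  (the mainland: 2K 2O; the island: 4K 3O)
6. 1 knight ← the mainland.  (the mainland: 3K 2O; the island: 3K 3O)
7. 2 knights and 1 ogre → the island.  (the mainland: 1K 1O; the island: 5K 4O)
8. 1 knight ← the mainland.  (the mainland: 2K 1O; the island: 4K 4O)
9. 2 knights and 1 ogre → the island.  (the mainland: 0K 0O; the island: 6K 5O)

9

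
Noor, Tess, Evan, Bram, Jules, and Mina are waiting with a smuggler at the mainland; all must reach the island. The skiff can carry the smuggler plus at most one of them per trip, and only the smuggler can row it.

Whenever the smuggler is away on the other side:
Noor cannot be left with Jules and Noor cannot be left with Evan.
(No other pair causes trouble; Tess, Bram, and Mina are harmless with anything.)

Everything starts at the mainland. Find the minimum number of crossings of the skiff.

Counting alone: the smuggler can take at most 1 across per trip to the island, so moving all 6 needs at least 6 loaded trips out, with a return between consecutive ones — at least 11 crossings.
The safety rule pushes this higher. Following every safe sequence of crossings, the most of the 6 that can be at the island as the skiff arrives there on crossing 11 is 5 — never all 6.
So no plan with fewer than 13 crossings exists, and this one achieves 13:
1. Smuggler goes to the island with Noor.  [the mainland: Bram, Evan, Jules, Mina, Tess | the island: Noor]
2. Smuggler goes back to the mainland alone.  [the mainland: Bram, Evan, Jules, Mina, Tess | the island: Noor]
3. Smuggler goes to the island with Tess.  [the mainland: Bram, Evan, Jules, Mina | the island: Noor, Tess]
4. Smuggler goes back to the mainland alone.  [the mainland: Bram, Evan, Jules, Mina | the island: Noor, Tess]
5. Smuggler goes to the island with Evan.  [the mainland: Bram, Jules, Mina | the island: Evan, Noor, Tess]
6. Smuggler goes back to the mainland with Noor.  [the mainland: Bram, Jules, Mina, Noor | the island: Evan, Tess]
7. Smuggler goes to the island with Jules.  [the mainland: Bram, Mina, Noor | the island: Evan, Jules, Tess]
8. Smuggler goes back to the mainland alone.  [the mainland: Bram, Mina, Noor | the island: Evan, Jules, Tess]
9. Smuggler goes to the island with Bram.  [the mainland: Mina, Noor | the island: Bram, Evan, Jules, Tess]
10. Smuggler goes back to the mainland alone.  [the mainland: Mina, Noor | the island: Bram, Evan, Jules, Tess]
11. Smuggler goes to the island with Mina.  [the mainland: Noor | the island: Bram, Evan, Jules, Mina, Tess]
12. Smuggler goes back to the mainland alone.  [the mainland: Noor | the island: Bram, Evan, Jules, Mina, Tess]
13. Smuggler goes to the island with Noor.  [the mainland: — | the island: Bram, Evan, Jules, Mina, Noor, Tess]

13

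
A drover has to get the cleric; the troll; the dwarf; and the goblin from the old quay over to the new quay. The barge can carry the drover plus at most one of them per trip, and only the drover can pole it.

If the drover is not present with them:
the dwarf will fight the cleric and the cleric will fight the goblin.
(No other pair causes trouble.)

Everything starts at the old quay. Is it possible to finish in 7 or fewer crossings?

No

Counting alone: the drover can take at most 1 across per trip to the new quay, so moving all 4 needs at least 4 loaded trips out, with a return between consecutive ones — at least 7 crossings.
The safety rule pushes this higher. Following every safe sequence of crossings, the most of the 4 that can be at the new quay as the barge arrives there on crossing 7 is 3 — never all 4.
So the move cannot be finished within 7 crossings. (The shortest complete plan takes 9:)
1. Drover goes to the new quay with the cleric.  [the old quay: the dwarf, the goblin, the troll | the new quay: the cleric]
2. Drover goes back to the old quay alone.  [the old quay: the dwarf, the goblin, the troll | the new quay: the cleric]
3. Drover goes to the new quay with the troll.  [the old quay: the dwarf, the goblin | the new quay: the cleric, the troll]
4. Drover goes back to the old quay alone.  [the old quay: the dwarf, the goblin | the new quay: the cleric, the troll]
5. Drover goes to the new quay with the dwarf.  [the old quay: the goblin | the new quay: the cleric, the dwarf, the troll]
6. Drover goes back to the old quay with the cleric.  [the old quay: the cleric, the goblin | the new quay: the dwarf, the troll]
7. Drover goes to the new quay with the goblin.  [the old quay: the cleric | the new quay: the dwarf, the goblin, the troll]
8. Drover goes back to the old quay alone.  [the old quay: the cleric | the new quay: the dwarf, the goblin, the troll]
9. Drover goes to the new quay with the cleric.  [the old quay: — | the new quay: the cleric, the dwarf, the goblin, the troll]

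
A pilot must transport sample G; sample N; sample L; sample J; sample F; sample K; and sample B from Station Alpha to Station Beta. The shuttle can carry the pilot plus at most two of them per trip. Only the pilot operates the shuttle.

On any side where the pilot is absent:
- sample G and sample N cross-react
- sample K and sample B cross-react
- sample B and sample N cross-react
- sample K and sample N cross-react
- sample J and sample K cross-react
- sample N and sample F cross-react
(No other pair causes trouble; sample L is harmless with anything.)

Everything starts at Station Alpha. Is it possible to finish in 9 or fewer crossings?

No

Counting alone: the pilot can take at most 2 across per trip to Station Beta, so moving all 7 needs at least 4 loaded trips out, with a return between consecutive ones — at least 7 crossings.
The safety rule pushes this higher. Following every safe sequence of crossings, the most of the 7 that can be at Station Beta as the shuttle arrives there on crossings 7, 9 is 5, 6 respectively — never all 7.
So the move cannot be finished within 9 crossings. (The shortest complete plan takes 11:)
1. Pilot goes to Station Beta with sample K and sample N.
2. Pilot goes back to Station Alpha with sample N.
3. Pilot goes to Station Beta with sample G and sample N.
4. Pilot goes back to Station Alpha with sample N.
5. Pilot goes to Station Beta with sample L and sample N.
6. Pilot goes back to Station Alpha with sample N.
7. Pilot goes to Station Beta with sample F and sample N.
8. Pilot goes back to Station Alpha with sample N.
9. Pilot goes to Station Beta with sample B and sample J.
10. Pilot goes back to Station Alpha with sample K.
11. Pilot goes to Station Beta with sample K and sample N.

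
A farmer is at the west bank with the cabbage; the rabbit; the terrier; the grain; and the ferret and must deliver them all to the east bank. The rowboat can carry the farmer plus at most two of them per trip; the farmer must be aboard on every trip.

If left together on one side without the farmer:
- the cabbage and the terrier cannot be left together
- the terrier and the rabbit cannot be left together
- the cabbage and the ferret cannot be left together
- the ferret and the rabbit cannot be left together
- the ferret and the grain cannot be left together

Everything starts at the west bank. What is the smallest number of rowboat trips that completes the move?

Counting alone: the farmer can take at most 2 across per trip to the east bank, so moving all 5 needs at least 3 loaded trips out, with a return between consecutive ones — at least 5 crossings.
The safety rule pushes this higher. Following every safe sequence of crossings, the most of the 5 that can be at the east bank as the rowboat arrives there on crossing 5 is 4 — never all 5.
So no plan with fewer than 7 crossings exists, and this one achieves 7:
1. Farmer goes to the east bank with the ferret and the terrier.  [the west bank: the cabbage, the grain, the rabbit | the east bank: the ferret, the terrier]
2. Farmer goes back to the west bank alone.  [the west bank: the cabbage, the grain, the rabbit | the east bank: the ferret, the terrier]
3. Farmer goes to the east bank with the cabbage.  [the west bank: the grain, the rabbit | the east bank: the cabbage, the ferret, the terrier]
4. Farmer goes back to the west bank with the ferret and the terrier.  [the west bank: the ferret, the grain, the rabbit, the terrier | the east bank: the cabbage]
5. Farmer goes to the east bank with the grain and the rabbit.  [the west bank: the ferret, the terrier | the east bank: the cabbage, the grain, the rabbit]
6. Farmer goes back to the west bank alone.  [the west bank: the ferret, the terrier | the east bank: the cabbage, the grain, the rabbit]
7. Farmer goes to the east bank with the ferret and the terrier.  [the west bank: — | the east bank: the cabbage, the ferret, the grain, the rabbit, the terrier]

7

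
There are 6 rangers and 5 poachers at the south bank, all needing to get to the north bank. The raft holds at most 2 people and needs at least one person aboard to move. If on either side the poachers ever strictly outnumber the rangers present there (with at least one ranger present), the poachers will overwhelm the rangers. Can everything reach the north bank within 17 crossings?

No

Counting alone: each trip to the north bank takes at most 2 across and each return brings at least 1 back, so after t trips out (and t−1 returns) at most 2t − (t−1) of the 11 are across; that first reaches 11 at t = 10, so at least 19 crossings are needed.
Since 17 < 19, 17 crossings cannot be enough. (The shortest complete plan in fact takes 19:)
1. 2 poachers → the north bank.  (the south bank: 6R 3P; the north bank: 0R 2P)
2. 1 poacher ← the south bank.  (the south bank: 6R 4P; the north bank: 0R 1P)
3. 2 poachers → the north bank.  (the south bank: 6R 2P; the north bank: 0R 3P)
4. 1 poacher ← the south bank.  (the south bank: 6R 3P; the north bank: 0R 2P)
5. 2 rangers → the north bank.  (the south bank: 4R 3P; the north bank: 2R 2P)
6. 1 poacher ← the south bank.  (the south bank: 4R 4P; the north bank: 2R 1P)
7. 1 ranger and 1 poacher → the north bank.  (the south bank: 3R 3P; the north bank: 3R 2P)
8. 1 ranger ← the south bank.  (the south bank: 4R 3P; the north bank: 2R 2P)
9. 1 ranger and 1 poacher → the north bank.  (the south bank: 3R 2P; the north bank: 3R 3P)
10. 1 poacher ← the south bank.  (the south bank: 3R 3P; the north bank: 3R 2P)
11. 1 ranger and 1 poacher → the north bank.  (the south bank: 2R 2P; the north bank: 4R 3P)
12. 1 ranger ← the south bank.  (the south bank: 3R 2P; the north bank: 3R 3P)
13. 1 ranger and 1 poacher → the north bank.  (the south bank: 2R 1P; the north bank: 4R 4P)
14. 1 poacher ← the south bank.  (the south bank: 2R 2P; the north bank: 4R 3P)
15. 1 ranger and 1 poacher → the north bank.  (the south bank: 1R 1P; the north bank: 5R 4P)
16. 1 ranger ← the south bank.  (the south bank: 2R 1P; the north bank: 4R 4P)
17. 1 ranger and 1 poacher → the north bank.  (the south bank: 1R 0P; the north bank: 5R 5P)
18. 1 poacher ← the south bank.  (the south bank: 1R 1P; the north bank: 5R 4P)
19. 1 ranger and 1 poacher → the north bank.  (the south bank: 0R 0P; the north bank: 6R 5P)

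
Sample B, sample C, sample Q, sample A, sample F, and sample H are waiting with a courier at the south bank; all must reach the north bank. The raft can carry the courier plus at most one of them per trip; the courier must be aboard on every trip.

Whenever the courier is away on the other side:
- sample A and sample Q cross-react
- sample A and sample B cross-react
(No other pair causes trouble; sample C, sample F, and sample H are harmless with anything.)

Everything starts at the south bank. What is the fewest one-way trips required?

13

Counting alone: the courier can take at most 1 across per trip to the north bank, so moving all 6 needs at least 6 loaded trips out, with a return between consecutive ones — at least 11 crossings.
The safety rule pushes this higher. Following every safe sequence of crossings, the most of the 6 that can be at the north bank as the raft arrives there on crossing 11 is 5 — never all 6.
So no plan with fewer than 13 crossings exists, and this one achieves 13:
1. Courier goes to the north bank with sample A.  [the south bank: sample B, sample C, sample F, sample H, sample Q | the north bank: sample A]
2. Courier goes back to the south bank alone.  [the south bank: sample B, sample C, sample F, sample H, sample Q | the north bank: sample A]
3. Courier goes to the north bank with sample B.  [the south bank: sample C, sample F, sample H, sample Q | the north bank: sample A, sample B]
4. Courier goes back to the south bank with sample A.  [the south bank: sample A, sample C, sample F, sample H, sample Q | the north bank: sample B]
5. Courier goes to the north bank with sample Q.  [the south bank: sample A, sample C, sample F, sample H | the north bank: sample B, sample Q]
6. Courier goes back to the south bank alone.  [the south bank: sample A, sample C, sample F, sample H | the north bank: sample B, sample Q]
7. Courier goes to the north bank with sample C.  [the south bank: sample A, sample F, sample H | the north bank: sample B, sample C, sample Q]
8. Courier goes back to the south bank alone.  [the south bank: sample A, sample F, sample H | the north bank: sample B, sample C, sample Q]
9. Courier goes to the north bank with sample F.  [the south bank: sample A, sample H | the north bank: sample B, sample C, sample F, sample Q]
10. Courier goes back to the south bank alone.  [the south bank: sample A, sample H | the north bank: sample B, sample C, sample F, sample Q]
11. Courier goes to the north bank with sample H.  [the south bank: sample A | the north bank: sample B, sample C, sample F, sample H, sample Q]
12. Courier goes back to the south bank alone.  [the south bank: sample A | the north bank: sample B, sample C, sample F, sample H, sample Q]
13. Courier goes to the north bank with sample A.  [the south bank: — | the north bank: sample A, sample B, sample C, sample F, sample H, sample Q]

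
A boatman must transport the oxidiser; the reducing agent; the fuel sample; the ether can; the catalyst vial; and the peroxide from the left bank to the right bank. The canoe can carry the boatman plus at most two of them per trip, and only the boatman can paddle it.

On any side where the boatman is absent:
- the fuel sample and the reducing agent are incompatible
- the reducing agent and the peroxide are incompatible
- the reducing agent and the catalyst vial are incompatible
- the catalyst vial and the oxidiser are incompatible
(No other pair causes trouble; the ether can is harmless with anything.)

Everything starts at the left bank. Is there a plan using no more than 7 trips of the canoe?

Yes — this plan uses 7 crossings (≤ 7):
1. Boatman goes to the right bank with the oxidiser and the reducing agent.  [the left bank: the catalyst vial, the ether can, the fuel sample, the peroxide | the right bank: the oxidiser, the reducing agent]
2. Boatman goes back to the left bank alone.  [the left bank: the catalyst vial, the ether can, the fuel sample, the peroxide | the right bank: the oxidiser, the reducing agent]
3. Boatman goes to the right bank with the ether can.  [the left bank: the catalyst vial, the fuel sample, the peroxide | the right bank: the ether can, the oxidiser, the reducing agent]
4. Boatman goes back to the left bank alone.  [the left bank: the catalyst vial, the fuel sample, the peroxide | the right bank: the ether can, the oxidiser, the reducing agent]
5. Boatman goes to the right bank with the fuel sample and the peroxide.  [the left bank: the catalyst vial | the right bank: the ether can, the fuel sample, the oxidiser, the peroxide, the reducing agent]
6. Boatman goes back to the left bank with the reducing agent.  [the left bank: the catalyst vial, the reducing agent | the right bank: the ether can, the fuel sample, the oxidiser, the peroxide]
7. Boatman goes to the right bank with the catalyst vial and the reducing agent.  [the left bank: — | the right bank: the catalyst vial, the ether can, the fuel sample, the oxidiser, the peroxide, the reducing agent]

Yes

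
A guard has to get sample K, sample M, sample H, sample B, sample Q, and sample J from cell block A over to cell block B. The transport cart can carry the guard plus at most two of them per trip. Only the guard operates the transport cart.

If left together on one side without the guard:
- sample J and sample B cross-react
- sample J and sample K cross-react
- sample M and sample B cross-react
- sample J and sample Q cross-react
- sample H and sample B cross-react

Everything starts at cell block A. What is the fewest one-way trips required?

7

Counting alone: the guard can take at most 2 across per trip to cell block B, so moving all 6 needs at least 3 loaded trips out, with a return between consecutive ones — at least 5 crossings.
The safety rule pushes this higher. Following every safe sequence of crossings, the most of the 6 that can be at cell block B as the transport cart arrives there on crossing 5 is 5 — never all 6.
So no plan with fewer than 7 crossings exists, and this one achieves 7:
1. Guard goes to cell block B with sample B and sample J.  [cell block A: sample H, sample K, sample M, sample Q | cell block B: sample B, sample J]
2. Guard goes back to cell block A with sample B.  [cell block A: sample B, sample H, sample K, sample M, sample Q | cell block B: sample J]
3. Guard goes to cell block B with sample H and sample M.  [cell block A: sample B, sample K, sample Q | cell block B: sample H, sample J, sample M]
4. Guard goes back to cell block A alone.  [cell block A: sample B, sample K, sample Q | cell block B: sample H, sample J, sample M]
5. Guard goes to cell block B with sample K and sample Q.  [cell block A: sample B | cell block B: sample H, sample J, sample K, sample M, sample Q]
6. Guard goes back to cell block A with sample J.  [cell block A: sample B, sample J | cell block B: sample H, sample K, sample M, sample Q]
7. Guard goes to cell block B with sample B and sample J.  [cell block A: — | cell block B: sample B, sample H, sample J, sample K, sample M, sample Q]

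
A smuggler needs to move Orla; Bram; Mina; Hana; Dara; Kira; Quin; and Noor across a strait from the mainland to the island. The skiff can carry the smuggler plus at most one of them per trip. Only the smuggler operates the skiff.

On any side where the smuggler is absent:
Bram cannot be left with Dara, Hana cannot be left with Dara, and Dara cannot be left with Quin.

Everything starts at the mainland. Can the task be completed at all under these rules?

No

Following every safe sequence of crossings from the start, the most of the 8 that can be at the island as the skiff arrives there on crossings 1, 3, 5, 7, 9, 11 is 1, 2, 3, 4, 5, 6 respectively; the best ever achieved is 6 of 8.
From crossing 13 on, no configuration arises that was not already reachable earlier: only 144 distinct safe configurations (who is on which side, and where the skiff is) can ever be reached, none of them has everyone across, and every continuation just revisits them. So no valid plan exists.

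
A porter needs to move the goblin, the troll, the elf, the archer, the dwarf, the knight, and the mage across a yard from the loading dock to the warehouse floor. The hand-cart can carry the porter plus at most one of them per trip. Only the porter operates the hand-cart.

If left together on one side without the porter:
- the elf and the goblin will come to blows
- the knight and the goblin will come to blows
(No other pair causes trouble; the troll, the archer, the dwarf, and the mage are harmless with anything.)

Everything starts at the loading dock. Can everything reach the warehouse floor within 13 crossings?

Counting alone: the porter can take at most 1 across per trip to the warehouse floor, so moving all 7 needs at least 7 loaded trips out, with a return between consecutive ones — at least 13 crossings.
The safety rule pushes this higher. Following every safe sequence of crossings, the most of the 7 that can be at the warehouse floor as the hand-cart arrives there on crossing 13 is 6 — never all 7.
So the move cannot be finished within 13 crossings. (The shortest complete plan takes 15:)
1. Porter goes to the warehouse floor with the goblin.  [the loading dock: the archer, the dwarf, the elf, the knight, the mage, the troll | the warehouse floor: the goblin]
2. Porter goes back to the loading dock alone.  [the loading dock: the archer, the dwarf, the elf, the knight, the mage, the troll | the warehouse floor: the goblin]
3. Porter goes to the warehouse floor with the troll.  [the loading dock: the archer, the dwarf, the elf, the knight, the mage | the warehouse floor: the goblin, the troll]
4. Porter goes back to the loading dock alone.  [the loading dock: the archer, the dwarf, the elf, the knight, the mage | the warehouse floor: the goblin, the troll]
5. Porter goes to the warehouse floor with the elf.  [the loading dock: the archer, the dwarf, the knight, the mage | the warehouse floor: the elf, the goblin, the troll]
6. Porter goes back to the loading dock with the goblin.  [the loading dock: the archer, the dwarf, the goblin, the knight, the mage | the warehouse floor: the elf, the troll]
7. Porter goes to the warehouse floor with the knight.  [the loading dock: the archer, the dwarf, the goblin, the mage | the warehouse floor: the elf, the knight, the troll]
8. Porter goes back to the loading dock alone.  [the loading dock: the archer, the dwarf, the goblin, the mage | the warehouse floor: the elf, the knight, the troll]
9. Porter goes to the warehouse floor with the archer.  [the loading dock: the dwarf, the goblin, the mage | the warehouse floor: the archer, the elf, the knight, the troll]
10. Porter goes back to the loading dock alone.  [the loading dock: the dwarf, the goblin, the mage | the warehouse floor: the archer, the elf, the knight, the troll]
11. Porter goes to the warehouse floor with the dwarf.  [the loading dock: the goblin, the mage | the warehouse floor: the archer, the dwarf, the elf, the knight, the troll]
12. Porter goes back to the loading dock alone.  [the loading dock: the goblin, the mage | the warehouse floor: the archer, the dwarf, the elf, the knight, the troll]
13. Porter goes to the warehouse floor with the mage.  [the loading dock: the goblin | the warehouse floor: the archer, the dwarf, the elf, the knight, the mage, the troll]
14. Porter goes back to the loading dock alone.  [the loading dock: the goblin | the warehouse floor: the archer, the dwarf, the elf, the knight, the mage, the troll]
15. Porter goes to the warehouse floor with the goblin.  [the loading dock: — | the warehouse floor: the archer, the dwarf, the elf, the goblin, the knight, the mage, the troll]

No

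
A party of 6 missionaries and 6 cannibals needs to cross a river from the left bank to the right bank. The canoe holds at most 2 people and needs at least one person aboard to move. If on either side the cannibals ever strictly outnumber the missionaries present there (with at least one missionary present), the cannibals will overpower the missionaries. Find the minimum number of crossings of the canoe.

impossible

Following every safe sequence of crossings from the start, the most of the 12 that can be at the right bank as the canoe arrives there on crossings 1, 3, 5, 7, 9 is 2, 3, 4, 5, 6 respectively; the best ever achieved is 6 of 12.
From crossing 11 on, no configuration arises that was not already reachable earlier: only 15 distinct safe configurations (who is on which side, and where the canoe is) can ever be reached, none of them has everyone across, and every continuation just revisits them. They are: 0 missionaries + 0 cannibals across (canoe back at the start); 0 missionaries + 1 cannibal across (canoe there); 0 missionaries + 1 cannibal across (canoe back at the start); 0 missionaries + 2 cannibals across (canoe there); 0 missionaries + 2 cannibals across (canoe back at the start); 0 missionaries + 3 cannibals across (canoe there); 0 missionaries + 3 cannibals across (canoe back at the start); 0 missionaries + 4 cannibals across (canoe there); 0 missionaries + 4 cannibals across (canoe back at the start); 0 missionaries + 5 cannibals across (canoe there); 0 missionaries + 5 cannibals across (canoe back at the start); 0 missionaries + 6 cannibals across (canoe there); 1 missionary + 1 cannibal across (canoe there); 1 missionary + 1 cannibal across (canoe back at the start); 2 missionaries + 2 cannibals across (canoe there). So no valid plan exists.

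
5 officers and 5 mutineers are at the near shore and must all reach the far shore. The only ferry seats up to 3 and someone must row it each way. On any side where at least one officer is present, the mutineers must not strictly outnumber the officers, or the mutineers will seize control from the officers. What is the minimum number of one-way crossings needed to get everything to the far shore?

Counting alone: each trip to the far shore takes at most 3 across and each return brings at least 1 back, so after t trips out (and t−1 returns) at most 3t − (t−1) of the 10 are across; that first reaches 10 at t = 5, so at least 9 crossings are needed.
The safety rule pushes this higher. Following every safe sequence of crossings, the most of the 10 that can be at the far shore as the ferry arrives there on crossing 9 is 9 — never all 10.
So no plan with fewer than 11 crossings exists, and this one achieves 11:
1. 2 mutineers → the far shore.  (the near shore: 5O 3M; the far shore: 0O 2M)
2. 1 mutineer ← the near shore.  (the near shore: 5O 4M; the far shore: 0O 1M)
3. 3 mutineers → the far shore.  (the near shore: 5O 1M; the far shore: 0O 4M)
4. 1 mutineer ← the near shore.  (the near shore: 5O 2M; the far shore: 0O 3M)
5. 3 officers → the far shore.  (the near shore: 2O 2M; the far shore: 3O 3M)
6. 1 officer and 1 mutineer ← the near shore.  (the near shore: 3O 3M; the far shore: 2O 2M)
7. 3 officers → the far shore.  (the near shore: 0O 3M; the far shore: 5O 2M)
8. 1 mutineer ← the near shore.  (the near shore: 0O 4M; the far shore: 5O 1M)
9. 2 mutineers → the far shore.  (the near shore: 0O 2M; the far shore: 5O 3M)
10. 1 mutineer ← the near shore.  (the near shore: 0O 3M; the far shore: 5O 2M)
11. 3 mutineers → the far shore.  (the near shore: 0O 0M; the far shore: 5O 5M)

11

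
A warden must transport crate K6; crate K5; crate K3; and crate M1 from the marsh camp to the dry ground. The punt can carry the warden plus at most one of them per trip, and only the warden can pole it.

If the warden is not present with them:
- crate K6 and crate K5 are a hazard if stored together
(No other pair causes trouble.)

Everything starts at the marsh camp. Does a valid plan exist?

Yes

1. Warden goes to the dry ground with crate K6.
2. Warden goes back to the marsh camp alone.
3. Warden goes to the dry ground with crate K3.
4. Warden goes back to the marsh camp alone.
5. Warden goes to the dry ground with crate M1.
6. Warden goes back to the marsh camp alone.
7. Warden goes to the dry ground with crate K5.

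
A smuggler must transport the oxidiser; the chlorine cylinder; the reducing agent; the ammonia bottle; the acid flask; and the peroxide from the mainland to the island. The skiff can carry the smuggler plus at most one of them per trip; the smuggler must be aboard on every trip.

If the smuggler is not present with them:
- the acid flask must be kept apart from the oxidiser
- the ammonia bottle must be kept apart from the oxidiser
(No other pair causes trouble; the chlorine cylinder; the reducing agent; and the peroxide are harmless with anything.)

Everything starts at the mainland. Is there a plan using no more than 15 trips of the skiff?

Yes — this plan uses 13 crossings (≤ 15):
1. Smuggler goes to the island with the oxidiser.  [the mainland: the acid flask, the ammonia bottle, the chlorine cylinder, the peroxide, the reducing agent | the island: the oxidiser]
2. Smuggler goes back to the mainland alone.  [the mainland: the acid flask, the ammonia bottle, the chlorine cylinder, the peroxide, the reducing agent | the island: the oxidiser]
3. Smuggler goes to the island with the chlorine cylinder.  [the mainland: the acid flask, the ammonia bottle, the peroxide, the reducing agent | the island: the chlorine cylinder, the oxidiser]
4. Smuggler goes back to the mainland alone.  [the mainland: the acid flask, the ammonia bottle, the peroxide, the reducing agent | the island: the chlorine cylinder, the oxidiser]
5. Smuggler goes to the island with the reducing agent.  [the mainland: the acid flask, the ammonia bottle, the peroxide | the island: the chlorine cylinder, the oxidiser, the reducing agent]
6. Smuggler goes back to the mainland alone.  [the mainland: the acid flask, the ammonia bottle, the peroxide | the island: the chlorine cylinder, the oxidiser, the reducing agent]
7. Smuggler goes to the island with the ammonia bottle.  [the mainland: the acid flask, the peroxide | the island: the ammonia bottle, the chlorine cylinder, the oxidiser, the reducing agent]
8. Smuggler goes back to the mainland with the oxidiser.  [the mainland: the acid flask, the oxidiser, the peroxide | the island: the ammonia bottle, the chlorine cylinder, the reducing agent]
9. Smuggler goes to the island with the acid flask.  [the mainland: the oxidiser, the peroxide | the island: the acid flask, the ammonia bottle, the chlorine cylinder, the reducing agent]
10. Smuggler goes back to the mainland alone.  [the mainland: the oxidiser, the peroxide | the island: the acid flask, the ammonia bottle, the chlorine cylinder, the reducing agent]
11. Smuggler goes to the island with the peroxide.  [the mainland: the oxidiser | the island: the acid flask, the ammonia bottle, the chlorine cylinder, the peroxide, the reducing agent]
12. Smuggler goes back to the mainland alone.  [the mainland: the oxidiser | the island: the acid flask, the ammonia bottle, the chlorine cylinder, the peroxide, the reducing agent]
13. Smuggler goes to the island with the oxidiser.  [the mainland: — | the island: the acid flask, the ammonia bottle, the chlorine cylinder, the oxidiser, the peroxide, the reducing agent]

Yes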